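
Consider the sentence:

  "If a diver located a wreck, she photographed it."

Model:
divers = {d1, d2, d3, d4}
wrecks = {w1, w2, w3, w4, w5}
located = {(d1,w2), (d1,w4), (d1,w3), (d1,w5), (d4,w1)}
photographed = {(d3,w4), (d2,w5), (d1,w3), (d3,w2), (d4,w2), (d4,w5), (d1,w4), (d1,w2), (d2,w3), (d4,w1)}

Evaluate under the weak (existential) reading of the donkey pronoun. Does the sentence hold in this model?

True

"it" takes "a wreck" as antecedent — a donkey pronoun bound across the clause boundary.
Weak reading: every diver d with some located-wreck has at least one located-wreck w such that photographed(d,w).
Per diver: d1:✓  d4:✓
Every diver in the restrictor has a witness.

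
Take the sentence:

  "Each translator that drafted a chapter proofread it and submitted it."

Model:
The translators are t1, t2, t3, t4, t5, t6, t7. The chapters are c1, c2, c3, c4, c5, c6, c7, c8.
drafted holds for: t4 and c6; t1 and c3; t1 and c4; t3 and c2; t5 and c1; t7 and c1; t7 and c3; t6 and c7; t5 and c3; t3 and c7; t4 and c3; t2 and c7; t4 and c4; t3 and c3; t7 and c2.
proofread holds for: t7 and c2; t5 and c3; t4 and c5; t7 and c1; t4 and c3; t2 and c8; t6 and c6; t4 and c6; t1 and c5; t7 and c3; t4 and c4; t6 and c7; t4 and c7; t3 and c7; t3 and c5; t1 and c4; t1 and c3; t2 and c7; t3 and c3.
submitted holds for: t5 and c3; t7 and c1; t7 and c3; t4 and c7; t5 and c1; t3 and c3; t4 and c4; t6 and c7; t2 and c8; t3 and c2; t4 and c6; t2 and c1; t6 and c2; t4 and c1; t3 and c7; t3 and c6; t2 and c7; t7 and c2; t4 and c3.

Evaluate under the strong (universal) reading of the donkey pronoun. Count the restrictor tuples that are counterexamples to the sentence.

"it" takes "a chapter" as antecedent — a donkey pronoun bound across the clause boundary.
Strong reading: for every (t,c) with drafted(t,c), proofread(t,c) ∧ submitted(t,c).
Restrictor pairs: (t1,c3) ✗  (t1,c4) ✗  (t2,c7) ✓  (t3,c2) ✗  (t3,c3) ✓  (t3,c7) ✓  (t4,c3) ✓  (t4,c4) ✓  (t4,c6) ✓  (t5,c1) ✗  (t5,c3) ✓  (t6,c7) ✓  (t7,c1) ✓  (t7,c2) ✓  (t7,c3) ✓
Counterexamples (restrictor pairs failing the scope): 4.

4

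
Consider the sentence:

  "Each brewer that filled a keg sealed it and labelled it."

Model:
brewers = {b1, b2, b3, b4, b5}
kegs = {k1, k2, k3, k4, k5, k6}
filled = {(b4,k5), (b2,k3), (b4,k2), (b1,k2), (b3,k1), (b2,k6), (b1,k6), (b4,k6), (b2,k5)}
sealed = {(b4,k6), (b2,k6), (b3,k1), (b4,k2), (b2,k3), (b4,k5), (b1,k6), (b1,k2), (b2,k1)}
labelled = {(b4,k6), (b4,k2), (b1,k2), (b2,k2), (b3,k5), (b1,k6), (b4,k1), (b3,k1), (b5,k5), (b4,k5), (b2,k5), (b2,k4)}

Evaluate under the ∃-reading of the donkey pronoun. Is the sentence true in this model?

"it" takes "a keg" as antecedent — a donkey pronoun bound across the clause boundary.
Weak reading: every brewer b with some filled-keg has at least one filled-keg k such that sealed(b,k) ∧ labelled(b,k).
Per brewer: b1:✓  b2:✗  b3:✓  b4:✓
b2 has no witness among its filled-kegs.

False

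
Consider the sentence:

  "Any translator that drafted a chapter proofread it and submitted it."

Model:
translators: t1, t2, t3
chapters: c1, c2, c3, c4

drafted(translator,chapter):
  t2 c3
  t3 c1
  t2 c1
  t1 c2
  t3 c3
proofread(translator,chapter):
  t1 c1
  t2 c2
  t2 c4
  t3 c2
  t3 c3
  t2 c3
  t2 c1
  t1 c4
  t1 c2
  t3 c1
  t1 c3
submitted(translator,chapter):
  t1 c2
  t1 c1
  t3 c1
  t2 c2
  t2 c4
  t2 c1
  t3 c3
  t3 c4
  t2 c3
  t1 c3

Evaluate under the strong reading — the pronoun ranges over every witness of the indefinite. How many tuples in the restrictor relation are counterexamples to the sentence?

0

"it" takes "a chapter" as antecedent — a donkey pronoun bound across the clause boundary.
Strong reading: for every (t,c) with drafted(t,c), proofread(t,c) ∧ submitted(t,c).
Restrictor pairs: (t1,c2) ✓  (t2,c1) ✓  (t2,c3) ✓  (t3,c1) ✓  (t3,c3) ✓
Counterexamples (restrictor pairs failing the scope): 0.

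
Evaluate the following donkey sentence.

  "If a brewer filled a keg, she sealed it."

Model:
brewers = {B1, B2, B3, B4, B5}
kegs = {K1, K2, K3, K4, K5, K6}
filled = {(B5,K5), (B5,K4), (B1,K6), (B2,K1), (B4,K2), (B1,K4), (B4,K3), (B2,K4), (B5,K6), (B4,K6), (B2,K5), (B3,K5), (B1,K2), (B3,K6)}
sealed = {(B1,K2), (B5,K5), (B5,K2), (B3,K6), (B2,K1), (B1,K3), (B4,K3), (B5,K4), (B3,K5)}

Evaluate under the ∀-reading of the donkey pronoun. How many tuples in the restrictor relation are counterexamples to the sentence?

7

"it" takes "a keg" as antecedent — a donkey pronoun bound across the clause boundary.
Strong reading: for every (b,k) with filled(b,k), sealed(b,k).
Restrictor pairs: (B1,K2) ✓  (B1,K4) ✗  (B1,K6) ✗  (B2,K1) ✓  (B2,K4) ✗  (B2,K5) ✗  (B3,K5) ✓  (B3,K6) ✓  (B4,K2) ✗  (B4,K3) ✓  (B4,K6) ✗  (B5,K4) ✓  (B5,K5) ✓  (B5,K6) ✗
Counterexamples (restrictor pairs failing the scope): 7.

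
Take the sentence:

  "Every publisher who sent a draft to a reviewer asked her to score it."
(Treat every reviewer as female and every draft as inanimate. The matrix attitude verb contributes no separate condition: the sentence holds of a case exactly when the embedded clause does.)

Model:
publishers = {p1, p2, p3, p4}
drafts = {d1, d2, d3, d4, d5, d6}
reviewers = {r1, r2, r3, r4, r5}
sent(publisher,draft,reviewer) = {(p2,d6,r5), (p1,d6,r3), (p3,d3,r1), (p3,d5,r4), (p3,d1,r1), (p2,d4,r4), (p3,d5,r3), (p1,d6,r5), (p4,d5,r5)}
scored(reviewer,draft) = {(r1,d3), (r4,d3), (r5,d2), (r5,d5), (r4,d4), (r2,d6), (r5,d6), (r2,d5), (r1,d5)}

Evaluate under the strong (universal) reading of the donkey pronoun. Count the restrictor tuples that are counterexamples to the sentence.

"her" takes "a reviewer" as antecedent and "it" takes "a draft"; both are donkey pronouns co-varying with the restrictor.
Strong reading: for every (p,d,r) with sent(p,d,r), scored(r,d).
Restrictor triples: (p1,d6,r3)→scored(r3,d6) ✗  (p1,d6,r5)→scored(r5,d6) ✓  (p2,d4,r4)→scored(r4,d4) ✓  (p2,d6,r5)→scored(r5,d6) ✓  (p3,d1,r1)→scored(r1,d1) ✗  (p3,d3,r1)→scored(r1,d3) ✓  (p3,d5,r3)→scored(r3,d5) ✗  (p3,d5,r4)→scored(r4,d5) ✗  (p4,d5,r5)→scored(r5,d5) ✓
Counterexamples (restrictor triples failing the scope): 4.

4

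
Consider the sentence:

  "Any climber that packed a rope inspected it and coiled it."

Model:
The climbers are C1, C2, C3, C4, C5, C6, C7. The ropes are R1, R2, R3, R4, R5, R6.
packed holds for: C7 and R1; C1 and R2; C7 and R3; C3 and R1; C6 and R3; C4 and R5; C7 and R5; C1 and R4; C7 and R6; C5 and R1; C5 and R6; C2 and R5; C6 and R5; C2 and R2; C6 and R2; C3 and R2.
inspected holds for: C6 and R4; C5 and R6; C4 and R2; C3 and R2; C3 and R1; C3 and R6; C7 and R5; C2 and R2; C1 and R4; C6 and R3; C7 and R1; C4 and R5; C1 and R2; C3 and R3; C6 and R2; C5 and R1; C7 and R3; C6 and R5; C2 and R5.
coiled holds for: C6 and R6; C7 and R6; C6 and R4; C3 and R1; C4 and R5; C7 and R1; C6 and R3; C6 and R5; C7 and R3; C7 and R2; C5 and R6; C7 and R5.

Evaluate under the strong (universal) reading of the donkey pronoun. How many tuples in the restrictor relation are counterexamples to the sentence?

"it" takes "a rope" as antecedent — a donkey pronoun bound across the clause boundary.
Strong reading: for every (c,r) with packed(c,r), inspected(c,r) ∧ coiled(c,r).
Restrictor pairs: (C1,R2) ✗  (C1,R4) ✗  (C2,R2) ✗  (C2,R5) ✗  (C3,R1) ✓  (C3,R2) ✗  (C4,R5) ✓  (C5,R1) ✗  (C5,R6) ✓  (C6,R2) ✗  (C6,R3) ✓  (C6,R5) ✓  (C7,R1) ✓  (C7,R3) ✓  (C7,R5) ✓  (C7,R6) ✗
Counterexamples (restrictor pairs failing the scope): 8.

8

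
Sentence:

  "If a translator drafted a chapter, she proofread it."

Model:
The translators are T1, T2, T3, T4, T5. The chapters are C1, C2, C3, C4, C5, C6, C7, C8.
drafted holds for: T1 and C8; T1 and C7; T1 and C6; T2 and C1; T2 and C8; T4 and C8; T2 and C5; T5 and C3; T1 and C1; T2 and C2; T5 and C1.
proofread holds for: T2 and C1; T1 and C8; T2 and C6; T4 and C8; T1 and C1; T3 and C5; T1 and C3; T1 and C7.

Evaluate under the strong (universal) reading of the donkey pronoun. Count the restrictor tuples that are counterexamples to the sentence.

6

"it" takes "a chapter" as antecedent — a donkey pronoun bound across the clause boundary.
Strong reading: for every (t,c) with drafted(t,c), proofread(t,c).
Restrictor pairs: (T1,C1) ✓  (T1,C6) ✗  (T1,C7) ✓  (T1,C8) ✓  (T2,C1) ✓  (T2,C2) ✗  (T2,C5) ✗  (T2,C8) ✗  (T4,C8) ✓  (T5,C1) ✗  (T5,C3) ✗
Counterexamples (restrictor pairs failing the scope): 6.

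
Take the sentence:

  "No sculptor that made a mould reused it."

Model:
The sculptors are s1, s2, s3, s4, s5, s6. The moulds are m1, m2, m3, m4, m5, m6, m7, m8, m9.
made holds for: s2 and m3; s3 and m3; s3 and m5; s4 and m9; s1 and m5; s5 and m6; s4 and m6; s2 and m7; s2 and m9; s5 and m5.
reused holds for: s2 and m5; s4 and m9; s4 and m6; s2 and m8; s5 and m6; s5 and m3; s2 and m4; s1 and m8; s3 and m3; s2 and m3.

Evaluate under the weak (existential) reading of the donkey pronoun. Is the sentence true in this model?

"it" takes "a mould" as antecedent — a donkey pronoun bound across the clause boundary.
Truth condition: for no (s,m) with made(s,m) does reused(s,m) hold.
Restrictor pairs — does the scope hold? (s1,m5):fails  (s2,m3):holds  (s2,m7):fails  (s2,m9):fails  (s3,m3):holds  (s3,m5):fails  (s4,m6):holds  (s4,m9):holds  (s5,m5):fails  (s5,m6):holds
Scope holds for 5 pair(s), so the sentence is false.

False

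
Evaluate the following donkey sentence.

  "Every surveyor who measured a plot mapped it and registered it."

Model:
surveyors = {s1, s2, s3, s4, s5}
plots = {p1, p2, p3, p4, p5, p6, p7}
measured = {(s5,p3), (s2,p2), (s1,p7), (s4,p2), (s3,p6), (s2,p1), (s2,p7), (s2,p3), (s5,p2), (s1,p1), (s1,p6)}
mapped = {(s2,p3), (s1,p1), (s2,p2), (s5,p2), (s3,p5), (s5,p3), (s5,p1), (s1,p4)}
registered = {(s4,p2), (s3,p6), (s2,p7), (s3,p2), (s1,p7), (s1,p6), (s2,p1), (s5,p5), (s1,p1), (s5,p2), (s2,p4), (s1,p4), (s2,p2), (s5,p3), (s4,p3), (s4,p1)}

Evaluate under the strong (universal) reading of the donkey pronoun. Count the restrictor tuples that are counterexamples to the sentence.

7

"it" takes "a plot" as antecedent — a donkey pronoun bound across the clause boundary.
Strong reading: for every (s,p) with measured(s,p), mapped(s,p) ∧ registered(s,p).
Restrictor pairs: (s1,p1) ✓  (s1,p6) ✗  (s1,p7) ✗  (s2,p1) ✗  (s2,p2) ✓  (s2,p3) ✗  (s2,p7) ✗  (s3,p6) ✗  (s4,p2) ✗  (s5,p2) ✓  (s5,p3) ✓
Counterexamples (restrictor pairs failing the scope): 7.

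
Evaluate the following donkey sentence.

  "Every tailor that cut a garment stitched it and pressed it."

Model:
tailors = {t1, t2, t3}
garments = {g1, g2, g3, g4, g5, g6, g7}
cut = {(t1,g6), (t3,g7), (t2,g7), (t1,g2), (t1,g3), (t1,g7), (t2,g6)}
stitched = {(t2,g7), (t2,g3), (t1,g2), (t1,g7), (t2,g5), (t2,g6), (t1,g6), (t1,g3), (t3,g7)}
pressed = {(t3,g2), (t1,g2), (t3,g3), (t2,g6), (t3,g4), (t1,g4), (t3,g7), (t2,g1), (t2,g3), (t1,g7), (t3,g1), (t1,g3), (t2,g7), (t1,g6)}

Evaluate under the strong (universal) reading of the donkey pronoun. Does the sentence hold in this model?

"it" takes "a garment" as antecedent — a donkey pronoun bound across the clause boundary.
Strong reading: for every (t,g) with cut(t,g), stitched(t,g) ∧ pressed(t,g).
Restrictor pairs: (t1,g2) ✓  (t1,g3) ✓  (t1,g6) ✓  (t1,g7) ✓  (t2,g6) ✓  (t2,g7) ✓  (t3,g7) ✓
Every restrictor pair satisfies the scope.

True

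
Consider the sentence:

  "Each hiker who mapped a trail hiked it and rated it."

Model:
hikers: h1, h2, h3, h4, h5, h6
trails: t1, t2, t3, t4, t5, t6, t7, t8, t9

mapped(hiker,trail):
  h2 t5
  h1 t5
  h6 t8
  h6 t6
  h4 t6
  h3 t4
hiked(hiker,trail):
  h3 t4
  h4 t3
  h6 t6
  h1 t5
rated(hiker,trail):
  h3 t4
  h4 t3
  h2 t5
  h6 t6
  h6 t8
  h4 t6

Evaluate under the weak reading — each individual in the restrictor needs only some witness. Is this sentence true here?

"it" takes "a trail" as antecedent — a donkey pronoun bound across the clause boundary.
Weak reading: every hiker h with some mapped-trail has at least one mapped-trail t such that hiked(h,t) ∧ rated(h,t).
Per hiker: h1:✗  h2:✗  h3:✓  h4:✗  h6:✓
h1 has no witness among its mapped-trails.

False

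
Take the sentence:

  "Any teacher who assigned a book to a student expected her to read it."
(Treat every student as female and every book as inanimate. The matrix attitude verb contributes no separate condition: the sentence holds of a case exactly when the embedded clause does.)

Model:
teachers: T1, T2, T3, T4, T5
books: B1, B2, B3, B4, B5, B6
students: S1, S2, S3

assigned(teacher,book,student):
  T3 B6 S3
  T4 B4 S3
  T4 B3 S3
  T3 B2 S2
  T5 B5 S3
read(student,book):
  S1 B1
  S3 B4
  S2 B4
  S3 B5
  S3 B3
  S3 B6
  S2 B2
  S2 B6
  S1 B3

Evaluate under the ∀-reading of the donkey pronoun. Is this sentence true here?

True

"her" takes "a student" as antecedent and "it" takes "a book"; both are donkey pronouns co-varying with the restrictor.
Strong reading: for every (t,b,s) with assigned(t,b,s), read(s,b).
Restrictor triples: (T3,B2,S2)→read(S2,B2) ✓  (T3,B6,S3)→read(S3,B6) ✓  (T4,B3,S3)→read(S3,B3) ✓  (T4,B4,S3)→read(S3,B4) ✓  (T5,B5,S3)→read(S3,B5) ✓
Every restrictor triple satisfies the scope.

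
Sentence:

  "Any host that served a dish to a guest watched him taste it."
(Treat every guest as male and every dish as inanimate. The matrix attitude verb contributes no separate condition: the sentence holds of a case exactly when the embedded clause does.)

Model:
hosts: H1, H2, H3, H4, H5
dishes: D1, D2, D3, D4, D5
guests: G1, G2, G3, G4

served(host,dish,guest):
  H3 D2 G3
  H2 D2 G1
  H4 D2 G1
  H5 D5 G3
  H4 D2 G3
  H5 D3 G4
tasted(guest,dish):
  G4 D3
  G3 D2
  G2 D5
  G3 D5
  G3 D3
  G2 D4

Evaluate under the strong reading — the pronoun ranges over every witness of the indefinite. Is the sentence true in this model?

"him" takes "a guest" as antecedent and "it" takes "a dish"; both are donkey pronouns co-varying with the restrictor.
Strong reading: for every (h,d,g) with served(h,d,g), tasted(g,d).
Restrictor triples: (H2,D2,G1)→tasted(G1,D2) ✗  (H3,D2,G3)→tasted(G3,D2) ✓  (H4,D2,G1)→tasted(G1,D2) ✗  (H4,D2,G3)→tasted(G3,D2) ✓  (H5,D3,G4)→tasted(G4,D3) ✓  (H5,D5,G3)→tasted(G3,D5) ✓
Counterexample: (H2,D2,G1) — tasted(G1,D2) does not hold.

False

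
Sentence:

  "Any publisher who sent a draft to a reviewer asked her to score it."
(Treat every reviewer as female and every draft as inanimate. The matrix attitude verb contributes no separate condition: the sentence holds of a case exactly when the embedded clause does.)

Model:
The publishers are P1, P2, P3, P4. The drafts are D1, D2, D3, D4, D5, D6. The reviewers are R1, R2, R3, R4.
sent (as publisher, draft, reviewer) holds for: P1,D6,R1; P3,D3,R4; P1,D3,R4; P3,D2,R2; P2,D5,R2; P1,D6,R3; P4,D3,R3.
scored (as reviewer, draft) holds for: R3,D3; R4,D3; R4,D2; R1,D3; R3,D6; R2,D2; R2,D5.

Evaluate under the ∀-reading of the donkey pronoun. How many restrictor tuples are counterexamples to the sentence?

1

"her" takes "a reviewer" as antecedent and "it" takes "a draft"; both are donkey pronouns co-varying with the restrictor.
Strong reading: for every (p,d,r) with sent(p,d,r), scored(r,d).
Restrictor triples: (P1,D3,R4)→scored(R4,D3) ✓  (P1,D6,R1)→scored(R1,D6) ✗  (P1,D6,R3)→scored(R3,D6) ✓  (P2,D5,R2)→scored(R2,D5) ✓  (P3,D2,R2)→scored(R2,D2) ✓  (P3,D3,R4)→scored(R4,D3) ✓  (P4,D3,R3)→scored(R3,D3) ✓
Counterexamples (restrictor triples failing the scope): 1.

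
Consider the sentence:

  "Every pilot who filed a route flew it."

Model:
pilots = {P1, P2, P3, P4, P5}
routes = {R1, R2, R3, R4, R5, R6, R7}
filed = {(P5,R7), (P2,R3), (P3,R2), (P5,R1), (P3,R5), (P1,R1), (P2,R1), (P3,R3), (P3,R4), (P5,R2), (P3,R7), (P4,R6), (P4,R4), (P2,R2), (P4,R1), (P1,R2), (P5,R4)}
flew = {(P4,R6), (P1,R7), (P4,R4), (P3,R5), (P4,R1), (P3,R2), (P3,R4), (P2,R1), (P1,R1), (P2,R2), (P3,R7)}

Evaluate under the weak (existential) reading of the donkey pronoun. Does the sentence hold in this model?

False

"it" takes "a route" as antecedent — a donkey pronoun bound across the clause boundary.
Weak reading: every pilot p with some filed-route has at least one filed-route r such that flew(p,r).
Per pilot: P1:✓  P2:✓  P3:✓  P4:✓  P5:✗
P5 has no witness among its filed-routes.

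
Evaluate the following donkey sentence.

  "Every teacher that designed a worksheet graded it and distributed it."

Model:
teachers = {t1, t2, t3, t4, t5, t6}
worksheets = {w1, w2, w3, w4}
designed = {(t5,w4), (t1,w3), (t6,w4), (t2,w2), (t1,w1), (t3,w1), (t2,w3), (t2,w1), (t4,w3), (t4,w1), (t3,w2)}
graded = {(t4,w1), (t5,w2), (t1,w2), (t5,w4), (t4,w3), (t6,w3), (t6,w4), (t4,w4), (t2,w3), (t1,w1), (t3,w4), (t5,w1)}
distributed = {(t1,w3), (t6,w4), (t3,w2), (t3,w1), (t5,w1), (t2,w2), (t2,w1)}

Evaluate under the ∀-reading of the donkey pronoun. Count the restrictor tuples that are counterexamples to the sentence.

"it" takes "a worksheet" as antecedent — a donkey pronoun bound across the clause boundary.
Strong reading: for every (t,w) with designed(t,w), graded(t,w) ∧ distributed(t,w).
Restrictor pairs: (t1,w1) ✗  (t1,w3) ✗  (t2,w1) ✗  (t2,w2) ✗  (t2,w3) ✗  (t3,w1) ✗  (t3,w2) ✗  (t4,w1) ✗  (t4,w3) ✗  (t5,w4) ✗  (t6,w4) ✓
Counterexamples (restrictor pairs failing the scope): 10.

10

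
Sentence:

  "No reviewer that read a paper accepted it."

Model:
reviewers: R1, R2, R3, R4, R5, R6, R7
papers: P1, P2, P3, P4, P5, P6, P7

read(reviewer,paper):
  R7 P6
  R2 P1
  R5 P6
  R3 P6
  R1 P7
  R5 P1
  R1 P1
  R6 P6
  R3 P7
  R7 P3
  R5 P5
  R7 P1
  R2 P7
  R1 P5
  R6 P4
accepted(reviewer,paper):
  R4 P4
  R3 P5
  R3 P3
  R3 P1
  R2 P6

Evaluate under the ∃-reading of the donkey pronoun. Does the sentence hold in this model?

"it" takes "a paper" as antecedent — a donkey pronoun bound across the clause boundary.
Truth condition: for no (r,p) with read(r,p) does accepted(r,p) hold.
Restrictor pairs — does the scope hold? (R1,P1):fails  (R1,P5):fails  (R1,P7):fails  (R2,P1):fails  (R2,P7):fails  (R3,P6):fails  (R3,P7):fails  (R5,P1):fails  (R5,P5):fails  (R5,P6):fails  (R6,P4):fails  (R6,P6):fails  (R7,P1):fails  (R7,P3):fails  (R7,P6):fails
Scope holds for no restrictor pair, so the sentence is true.

True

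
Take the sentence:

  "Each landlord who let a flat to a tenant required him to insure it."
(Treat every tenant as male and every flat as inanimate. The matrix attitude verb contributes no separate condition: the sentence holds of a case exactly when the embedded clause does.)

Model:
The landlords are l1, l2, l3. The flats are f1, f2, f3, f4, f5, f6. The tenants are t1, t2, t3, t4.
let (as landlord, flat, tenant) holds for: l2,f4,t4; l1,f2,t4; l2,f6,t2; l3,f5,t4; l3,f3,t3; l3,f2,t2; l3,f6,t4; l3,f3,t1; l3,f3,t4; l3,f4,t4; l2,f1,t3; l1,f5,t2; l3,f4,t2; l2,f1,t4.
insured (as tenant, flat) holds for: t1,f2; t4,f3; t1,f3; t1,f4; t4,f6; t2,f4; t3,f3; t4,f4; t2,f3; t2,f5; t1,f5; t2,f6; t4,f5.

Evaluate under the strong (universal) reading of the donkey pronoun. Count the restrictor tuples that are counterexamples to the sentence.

"him" takes "a tenant" as antecedent and "it" takes "a flat"; both are donkey pronouns co-varying with the restrictor.
Strong reading: for every (l,f,t) with let(l,f,t), insured(t,f).
Restrictor triples: (l1,f2,t4)→insured(t4,f2) ✗  (l1,f5,t2)→insured(t2,f5) ✓  (l2,f1,t3)→insured(t3,f1) ✗  (l2,f1,t4)→insured(t4,f1) ✗  (l2,f4,t4)→insured(t4,f4) ✓  (l2,f6,t2)→insured(t2,f6) ✓  (l3,f2,t2)→insured(t2,f2) ✗  (l3,f3,t1)→insured(t1,f3) ✓  (l3,f3,t3)→insured(t3,f3) ✓  (l3,f3,t4)→insured(t4,f3) ✓  (l3,f4,t2)→insured(t2,f4) ✓  (l3,f4,t4)→insured(t4,f4) ✓  (l3,f5,t4)→insured(t4,f5) ✓  (l3,f6,t4)→insured(t4,f6) ✓
Counterexamples (restrictor triples failing the scope): 4.

4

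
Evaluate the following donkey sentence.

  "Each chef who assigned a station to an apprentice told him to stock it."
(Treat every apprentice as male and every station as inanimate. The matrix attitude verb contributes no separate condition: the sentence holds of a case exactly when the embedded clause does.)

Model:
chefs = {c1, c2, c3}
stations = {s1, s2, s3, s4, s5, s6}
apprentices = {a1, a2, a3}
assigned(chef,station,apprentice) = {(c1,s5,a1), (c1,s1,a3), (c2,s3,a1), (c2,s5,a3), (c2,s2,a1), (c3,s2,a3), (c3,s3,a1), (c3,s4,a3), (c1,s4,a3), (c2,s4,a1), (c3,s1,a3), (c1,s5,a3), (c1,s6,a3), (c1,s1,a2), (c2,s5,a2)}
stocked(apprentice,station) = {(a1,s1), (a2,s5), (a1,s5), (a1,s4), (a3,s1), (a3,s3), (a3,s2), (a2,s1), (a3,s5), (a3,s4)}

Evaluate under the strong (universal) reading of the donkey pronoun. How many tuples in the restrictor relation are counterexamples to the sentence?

4

"him" takes "an apprentice" as antecedent and "it" takes "a station"; both are donkey pronouns co-varying with the restrictor.
Strong reading: for every (c,s,a) with assigned(c,s,a), stocked(a,s).
Restrictor triples: (c1,s1,a2)→stocked(a2,s1) ✓  (c1,s1,a3)→stocked(a3,s1) ✓  (c1,s4,a3)→stocked(a3,s4) ✓  (c1,s5,a1)→stocked(a1,s5) ✓  (c1,s5,a3)→stocked(a3,s5) ✓  (c1,s6,a3)→stocked(a3,s6) ✗  (c2,s2,a1)→stocked(a1,s2) ✗  (c2,s3,a1)→stocked(a1,s3) ✗  (c2,s4,a1)→stocked(a1,s4) ✓  (c2,s5,a2)→stocked(a2,s5) ✓  (c2,s5,a3)→stocked(a3,s5) ✓  (c3,s1,a3)→stocked(a3,s1) ✓  (c3,s2,a3)→stocked(a3,s2) ✓  (c3,s3,a1)→stocked(a1,s3) ✗  (c3,s4,a3)→stocked(a3,s4) ✓
Counterexamples (restrictor triples failing the scope): 4.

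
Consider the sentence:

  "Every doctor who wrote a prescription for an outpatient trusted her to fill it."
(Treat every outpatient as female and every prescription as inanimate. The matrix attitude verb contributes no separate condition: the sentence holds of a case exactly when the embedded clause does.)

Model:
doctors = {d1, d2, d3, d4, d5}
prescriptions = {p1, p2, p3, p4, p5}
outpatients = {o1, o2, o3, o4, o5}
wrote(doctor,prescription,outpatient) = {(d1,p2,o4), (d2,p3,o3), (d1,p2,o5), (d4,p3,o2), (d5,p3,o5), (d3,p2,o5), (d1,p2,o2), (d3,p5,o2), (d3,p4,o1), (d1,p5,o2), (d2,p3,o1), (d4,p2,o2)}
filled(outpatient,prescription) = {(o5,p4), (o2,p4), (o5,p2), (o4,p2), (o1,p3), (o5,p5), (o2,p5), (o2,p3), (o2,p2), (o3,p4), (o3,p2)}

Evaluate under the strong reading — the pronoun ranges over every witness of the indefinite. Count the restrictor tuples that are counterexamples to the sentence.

"her" takes "an outpatient" as antecedent and "it" takes "a prescription"; both are donkey pronouns co-varying with the restrictor.
Strong reading: for every (d,p,o) with wrote(d,p,o), filled(o,p).
Restrictor triples: (d1,p2,o2)→filled(o2,p2) ✓  (d1,p2,o4)→filled(o4,p2) ✓  (d1,p2,o5)→filled(o5,p2) ✓  (d1,p5,o2)→filled(o2,p5) ✓  (d2,p3,o1)→filled(o1,p3) ✓  (d2,p3,o3)→filled(o3,p3) ✗  (d3,p2,o5)→filled(o5,p2) ✓  (d3,p4,o1)→filled(o1,p4) ✗  (d3,p5,o2)→filled(o2,p5) ✓  (d4,p2,o2)→filled(o2,p2) ✓  (d4,p3,o2)→filled(o2,p3) ✓  (d5,p3,o5)→filled(o5,p3) ✗
Counterexamples (restrictor triples failing the scope): 3.

3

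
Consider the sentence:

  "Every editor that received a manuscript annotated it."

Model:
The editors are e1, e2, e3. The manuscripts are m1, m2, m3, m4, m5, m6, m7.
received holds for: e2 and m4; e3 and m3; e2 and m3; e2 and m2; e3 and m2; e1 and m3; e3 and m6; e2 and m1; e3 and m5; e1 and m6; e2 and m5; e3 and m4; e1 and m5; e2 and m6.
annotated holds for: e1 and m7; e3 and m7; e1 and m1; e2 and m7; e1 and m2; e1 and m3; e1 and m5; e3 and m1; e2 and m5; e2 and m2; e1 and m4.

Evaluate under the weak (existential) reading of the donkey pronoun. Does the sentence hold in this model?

"it" takes "a manuscript" as antecedent — a donkey pronoun bound across the clause boundary.
Weak reading: every editor e with some received-manuscript has at least one received-manuscript m such that annotated(e,m).
Per editor: e1:✓  e2:✓  e3:✗
e3 has no witness among its received-manuscripts.

False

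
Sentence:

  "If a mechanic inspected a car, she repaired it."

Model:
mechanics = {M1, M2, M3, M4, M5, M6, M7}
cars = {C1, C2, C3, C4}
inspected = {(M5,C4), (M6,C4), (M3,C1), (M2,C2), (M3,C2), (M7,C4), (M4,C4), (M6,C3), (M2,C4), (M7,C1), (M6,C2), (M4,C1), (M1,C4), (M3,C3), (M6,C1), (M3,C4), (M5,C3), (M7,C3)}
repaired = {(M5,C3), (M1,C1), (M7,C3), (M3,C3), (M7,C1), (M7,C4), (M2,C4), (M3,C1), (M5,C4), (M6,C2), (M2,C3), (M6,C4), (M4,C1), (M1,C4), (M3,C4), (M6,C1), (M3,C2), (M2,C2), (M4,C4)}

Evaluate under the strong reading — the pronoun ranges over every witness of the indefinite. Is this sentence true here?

"it" takes "a car" as antecedent — a donkey pronoun bound across the clause boundary.
Strong reading: for every (m,c) with inspected(m,c), repaired(m,c).
Restrictor pairs: (M1,C4) ✓  (M2,C2) ✓  (M2,C4) ✓  (M3,C1) ✓  (M3,C2) ✓  (M3,C3) ✓  (M3,C4) ✓  (M4,C1) ✓  (M4,C4) ✓  (M5,C3) ✓  (M5,C4) ✓  (M6,C1) ✓  (M6,C2) ✓  (M6,C3) ✗  (M6,C4) ✓  (M7,C1) ✓  (M7,C3) ✓  (M7,C4) ✓
Counterexample: (M6,C3) is in inspected but fails the scope.

False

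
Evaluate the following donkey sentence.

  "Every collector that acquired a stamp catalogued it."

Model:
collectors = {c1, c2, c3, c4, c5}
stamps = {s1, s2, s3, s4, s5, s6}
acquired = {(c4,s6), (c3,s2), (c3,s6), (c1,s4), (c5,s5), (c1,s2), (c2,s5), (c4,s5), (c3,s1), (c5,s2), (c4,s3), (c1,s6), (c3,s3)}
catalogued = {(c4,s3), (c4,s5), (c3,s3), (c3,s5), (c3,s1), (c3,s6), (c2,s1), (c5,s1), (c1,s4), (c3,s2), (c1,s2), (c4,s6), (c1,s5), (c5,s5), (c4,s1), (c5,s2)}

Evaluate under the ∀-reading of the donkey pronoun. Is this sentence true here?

"it" takes "a stamp" as antecedent — a donkey pronoun bound across the clause boundary.
Strong reading: for every (c,s) with acquired(c,s), catalogued(c,s).
Restrictor pairs: (c1,s2) ✓  (c1,s4) ✓  (c1,s6) ✗  (c2,s5) ✗  (c3,s1) ✓  (c3,s2) ✓  (c3,s3) ✓  (c3,s6) ✓  (c4,s3) ✓  (c4,s5) ✓  (c4,s6) ✓  (c5,s2) ✓  (c5,s5) ✓
Counterexample: (c1,s6) is in acquired but fails the scope.

False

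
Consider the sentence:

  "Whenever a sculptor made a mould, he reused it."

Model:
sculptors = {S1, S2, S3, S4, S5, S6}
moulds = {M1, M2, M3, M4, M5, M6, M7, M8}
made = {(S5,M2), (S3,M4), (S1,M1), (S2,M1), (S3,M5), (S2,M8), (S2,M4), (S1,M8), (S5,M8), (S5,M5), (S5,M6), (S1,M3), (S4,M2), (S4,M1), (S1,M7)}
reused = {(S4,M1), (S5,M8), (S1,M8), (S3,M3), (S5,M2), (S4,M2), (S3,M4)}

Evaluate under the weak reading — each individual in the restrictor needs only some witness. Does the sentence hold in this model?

False

"it" takes "a mould" as antecedent — a donkey pronoun bound across the clause boundary.
Weak reading: every sculptor s with some made-mould has at least one made-mould m such that reused(s,m).
Per sculptor: S1:✓  S2:✗  S3:✓  S4:✓  S5:✓
S2 has no witness among its made-moulds.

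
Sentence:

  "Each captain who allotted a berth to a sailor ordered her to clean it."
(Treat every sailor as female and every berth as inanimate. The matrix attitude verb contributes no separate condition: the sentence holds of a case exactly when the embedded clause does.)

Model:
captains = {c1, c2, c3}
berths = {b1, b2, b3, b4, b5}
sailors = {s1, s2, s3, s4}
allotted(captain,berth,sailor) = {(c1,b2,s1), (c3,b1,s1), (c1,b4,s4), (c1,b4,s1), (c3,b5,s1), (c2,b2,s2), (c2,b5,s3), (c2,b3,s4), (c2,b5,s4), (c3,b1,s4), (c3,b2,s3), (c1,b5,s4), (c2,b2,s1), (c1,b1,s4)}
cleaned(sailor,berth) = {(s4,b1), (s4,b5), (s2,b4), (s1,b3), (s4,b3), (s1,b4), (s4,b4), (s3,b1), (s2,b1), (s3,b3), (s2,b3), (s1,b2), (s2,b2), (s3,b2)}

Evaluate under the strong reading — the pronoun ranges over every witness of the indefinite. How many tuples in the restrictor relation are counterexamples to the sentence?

"her" takes "a sailor" as antecedent and "it" takes "a berth"; both are donkey pronouns co-varying with the restrictor.
Strong reading: for every (c,b,s) with allotted(c,b,s), cleaned(s,b).
Restrictor triples: (c1,b1,s4)→cleaned(s4,b1) ✓  (c1,b2,s1)→cleaned(s1,b2) ✓  (c1,b4,s1)→cleaned(s1,b4) ✓  (c1,b4,s4)→cleaned(s4,b4) ✓  (c1,b5,s4)→cleaned(s4,b5) ✓  (c2,b2,s1)→cleaned(s1,b2) ✓  (c2,b2,s2)→cleaned(s2,b2) ✓  (c2,b3,s4)→cleaned(s4,b3) ✓  (c2,b5,s3)→cleaned(s3,b5) ✗  (c2,b5,s4)→cleaned(s4,b5) ✓  (c3,b1,s1)→cleaned(s1,b1) ✗  (c3,b1,s4)→cleaned(s4,b1) ✓  (c3,b2,s3)→cleaned(s3,b2) ✓  (c3,b5,s1)→cleaned(s1,b5) ✗
Counterexamples (restrictor triples failing the scope): 3.

3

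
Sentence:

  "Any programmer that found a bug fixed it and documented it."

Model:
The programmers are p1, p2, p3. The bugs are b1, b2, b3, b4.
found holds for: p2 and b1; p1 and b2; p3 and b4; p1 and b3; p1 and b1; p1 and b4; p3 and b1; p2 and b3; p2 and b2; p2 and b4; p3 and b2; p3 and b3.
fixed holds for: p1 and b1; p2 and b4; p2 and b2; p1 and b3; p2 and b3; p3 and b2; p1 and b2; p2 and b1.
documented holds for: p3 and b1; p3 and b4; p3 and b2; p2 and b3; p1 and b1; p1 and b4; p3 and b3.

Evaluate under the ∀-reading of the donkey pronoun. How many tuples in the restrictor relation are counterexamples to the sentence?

"it" takes "a bug" as antecedent — a donkey pronoun bound across the clause boundary.
Strong reading: for every (p,b) with found(p,b), fixed(p,b) ∧ documented(p,b).
Restrictor pairs: (p1,b1) ✓  (p1,b2) ✗  (p1,b3) ✗  (p1,b4) ✗  (p2,b1) ✗  (p2,b2) ✗  (p2,b3) ✓  (p2,b4) ✗  (p3,b1) ✗  (p3,b2) ✓  (p3,b3) ✗  (p3,b4) ✗
Counterexamples (restrictor pairs failing the scope): 9.

9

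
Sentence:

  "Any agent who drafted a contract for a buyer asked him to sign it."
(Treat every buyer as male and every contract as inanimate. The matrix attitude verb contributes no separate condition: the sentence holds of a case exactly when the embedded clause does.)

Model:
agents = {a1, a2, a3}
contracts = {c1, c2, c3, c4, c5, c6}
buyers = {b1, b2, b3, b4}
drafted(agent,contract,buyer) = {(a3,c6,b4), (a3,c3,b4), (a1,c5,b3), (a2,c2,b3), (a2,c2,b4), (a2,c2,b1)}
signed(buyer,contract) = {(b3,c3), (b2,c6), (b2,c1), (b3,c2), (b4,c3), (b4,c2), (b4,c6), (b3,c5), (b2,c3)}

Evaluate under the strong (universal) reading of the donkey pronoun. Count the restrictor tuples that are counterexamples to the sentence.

"him" takes "a buyer" as antecedent and "it" takes "a contract"; both are donkey pronouns co-varying with the restrictor.
Strong reading: for every (a,c,b) with drafted(a,c,b), signed(b,c).
Restrictor triples: (a1,c5,b3)→signed(b3,c5) ✓  (a2,c2,b1)→signed(b1,c2) ✗  (a2,c2,b3)→signed(b3,c2) ✓  (a2,c2,b4)→signed(b4,c2) ✓  (a3,c3,b4)→signed(b4,c3) ✓  (a3,c6,b4)→signed(b4,c6) ✓
Counterexamples (restrictor triples failing the scope): 1.

1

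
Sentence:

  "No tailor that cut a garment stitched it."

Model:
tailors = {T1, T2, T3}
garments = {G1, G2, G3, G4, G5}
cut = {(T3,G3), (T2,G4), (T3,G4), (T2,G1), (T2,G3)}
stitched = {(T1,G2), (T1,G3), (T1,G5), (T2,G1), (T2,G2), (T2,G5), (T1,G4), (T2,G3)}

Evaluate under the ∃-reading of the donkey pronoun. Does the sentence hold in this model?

"it" takes "a garment" as antecedent — a donkey pronoun bound across the clause boundary.
Truth condition: for no (t,g) with cut(t,g) does stitched(t,g) hold.
Restrictor pairs — does the scope hold? (T2,G1):holds  (T2,G3):holds  (T2,G4):fails  (T3,G3):fails  (T3,G4):fails
Scope holds for 2 pair(s), so the sentence is false.

False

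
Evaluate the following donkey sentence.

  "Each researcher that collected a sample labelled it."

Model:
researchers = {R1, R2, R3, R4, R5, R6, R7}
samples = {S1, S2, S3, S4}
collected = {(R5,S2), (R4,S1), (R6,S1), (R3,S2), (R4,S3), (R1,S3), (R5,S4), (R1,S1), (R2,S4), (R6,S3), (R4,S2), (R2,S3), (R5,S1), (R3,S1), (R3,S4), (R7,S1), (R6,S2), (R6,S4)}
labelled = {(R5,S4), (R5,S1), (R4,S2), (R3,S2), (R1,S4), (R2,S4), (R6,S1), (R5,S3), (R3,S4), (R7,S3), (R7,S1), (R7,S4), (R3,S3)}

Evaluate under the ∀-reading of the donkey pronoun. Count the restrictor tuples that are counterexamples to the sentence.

10

"it" takes "a sample" as antecedent — a donkey pronoun bound across the clause boundary.
Strong reading: for every (r,s) with collected(r,s), labelled(r,s).
Restrictor pairs: (R1,S1) ✗  (R1,S3) ✗  (R2,S3) ✗  (R2,S4) ✓  (R3,S1) ✗  (R3,S2) ✓  (R3,S4) ✓  (R4,S1) ✗  (R4,S2) ✓  (R4,S3) ✗  (R5,S1) ✓  (R5,S2) ✗  (R5,S4) ✓  (R6,S1) ✓  (R6,S2) ✗  (R6,S3) ✗  (R6,S4) ✗  (R7,S1) ✓
Counterexamples (restrictor pairs failing the scope): 10.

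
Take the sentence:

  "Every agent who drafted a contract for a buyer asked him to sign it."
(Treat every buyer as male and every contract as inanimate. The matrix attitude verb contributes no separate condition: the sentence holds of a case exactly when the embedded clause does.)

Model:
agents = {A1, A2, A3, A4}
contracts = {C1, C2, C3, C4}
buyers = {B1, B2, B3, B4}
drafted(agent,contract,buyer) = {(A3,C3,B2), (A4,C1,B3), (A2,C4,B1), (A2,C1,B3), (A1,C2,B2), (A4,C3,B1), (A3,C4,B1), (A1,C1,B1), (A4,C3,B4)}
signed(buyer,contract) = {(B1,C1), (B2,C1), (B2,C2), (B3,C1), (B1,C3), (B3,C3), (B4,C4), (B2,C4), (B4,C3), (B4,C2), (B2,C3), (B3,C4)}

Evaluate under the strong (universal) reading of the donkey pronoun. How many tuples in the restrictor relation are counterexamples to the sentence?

"him" takes "a buyer" as antecedent and "it" takes "a contract"; both are donkey pronouns co-varying with the restrictor.
Strong reading: for every (a,c,b) with drafted(a,c,b), signed(b,c).
Restrictor triples: (A1,C1,B1)→signed(B1,C1) ✓  (A1,C2,B2)→signed(B2,C2) ✓  (A2,C1,B3)→signed(B3,C1) ✓  (A2,C4,B1)→signed(B1,C4) ✗  (A3,C3,B2)→signed(B2,C3) ✓  (A3,C4,B1)→signed(B1,C4) ✗  (A4,C1,B3)→signed(B3,C1) ✓  (A4,C3,B1)→signed(B1,C3) ✓  (A4,C3,B4)→signed(B4,C3) ✓
Counterexamples (restrictor triples failing the scope): 2.

2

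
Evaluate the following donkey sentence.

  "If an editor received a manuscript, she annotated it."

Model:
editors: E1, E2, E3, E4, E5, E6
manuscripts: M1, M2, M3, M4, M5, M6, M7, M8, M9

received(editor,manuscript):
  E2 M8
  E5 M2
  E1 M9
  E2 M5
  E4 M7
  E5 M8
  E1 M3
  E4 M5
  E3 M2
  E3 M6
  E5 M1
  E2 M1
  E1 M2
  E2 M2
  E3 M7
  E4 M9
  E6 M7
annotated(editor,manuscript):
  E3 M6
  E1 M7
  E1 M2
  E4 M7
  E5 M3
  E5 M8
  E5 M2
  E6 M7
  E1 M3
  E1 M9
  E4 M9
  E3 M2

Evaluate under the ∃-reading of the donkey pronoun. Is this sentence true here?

"it" takes "a manuscript" as antecedent — a donkey pronoun bound across the clause boundary.
Weak reading: every editor e with some received-manuscript has at least one received-manuscript m such that annotated(e,m).
Per editor: E1:✓  E2:✗  E3:✓  E4:✓  E5:✓  E6:✓
E2 has no witness among its received-manuscripts.

False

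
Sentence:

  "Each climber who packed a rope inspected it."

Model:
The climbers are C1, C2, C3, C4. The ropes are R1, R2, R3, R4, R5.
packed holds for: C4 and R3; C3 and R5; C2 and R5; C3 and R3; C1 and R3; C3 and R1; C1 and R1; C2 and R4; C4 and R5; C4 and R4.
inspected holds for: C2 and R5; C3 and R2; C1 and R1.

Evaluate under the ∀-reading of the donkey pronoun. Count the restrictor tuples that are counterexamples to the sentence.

"it" takes "a rope" as antecedent — a donkey pronoun bound across the clause boundary.
Strong reading: for every (c,r) with packed(c,r), inspected(c,r).
Restrictor pairs: (C1,R1) ✓  (C1,R3) ✗  (C2,R4) ✗  (C2,R5) ✓  (C3,R1) ✗  (C3,R3) ✗  (C3,R5) ✗  (C4,R3) ✗  (C4,R4) ✗  (C4,R5) ✗
Counterexamples (restrictor pairs failing the scope): 8.

8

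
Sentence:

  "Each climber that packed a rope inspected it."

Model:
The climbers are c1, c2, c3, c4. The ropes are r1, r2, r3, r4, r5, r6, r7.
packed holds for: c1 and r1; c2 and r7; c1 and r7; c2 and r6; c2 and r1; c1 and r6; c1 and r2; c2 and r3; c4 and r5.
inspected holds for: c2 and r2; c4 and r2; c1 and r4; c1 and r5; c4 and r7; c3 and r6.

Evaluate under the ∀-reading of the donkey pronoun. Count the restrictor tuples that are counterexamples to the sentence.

"it" takes "a rope" as antecedent — a donkey pronoun bound across the clause boundary.
Strong reading: for every (c,r) with packed(c,r), inspected(c,r).
Restrictor pairs: (c1,r1) ✗  (c1,r2) ✗  (c1,r6) ✗  (c1,r7) ✗  (c2,r1) ✗  (c2,r3) ✗  (c2,r6) ✗  (c2,r7) ✗  (c4,r5) ✗
Counterexamples (restrictor pairs failing the scope): 9.

9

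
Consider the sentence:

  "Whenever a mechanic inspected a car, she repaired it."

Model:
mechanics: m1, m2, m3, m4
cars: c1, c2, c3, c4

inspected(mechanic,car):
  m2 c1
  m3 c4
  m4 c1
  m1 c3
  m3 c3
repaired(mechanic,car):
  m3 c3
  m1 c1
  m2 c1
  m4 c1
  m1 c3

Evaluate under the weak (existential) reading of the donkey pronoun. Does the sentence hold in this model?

"it" takes "a car" as antecedent — a donkey pronoun bound across the clause boundary.
Weak reading: every mechanic m with some inspected-car has at least one inspected-car c such that repaired(m,c).
Per mechanic: m1:✓  m2:✓  m3:✓  m4:✓
Every mechanic in the restrictor has a witness.

True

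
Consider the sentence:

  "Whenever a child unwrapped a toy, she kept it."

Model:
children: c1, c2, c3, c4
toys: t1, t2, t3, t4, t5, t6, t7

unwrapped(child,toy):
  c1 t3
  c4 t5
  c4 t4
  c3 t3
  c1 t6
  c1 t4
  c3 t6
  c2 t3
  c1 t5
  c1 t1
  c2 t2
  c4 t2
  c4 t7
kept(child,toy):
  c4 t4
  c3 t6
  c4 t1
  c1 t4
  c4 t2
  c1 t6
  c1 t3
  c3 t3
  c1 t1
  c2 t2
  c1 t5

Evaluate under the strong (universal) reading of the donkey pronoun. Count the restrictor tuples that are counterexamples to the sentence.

"it" takes "a toy" as antecedent — a donkey pronoun bound across the clause boundary.
Strong reading: for every (c,t) with unwrapped(c,t), kept(c,t).
Restrictor pairs: (c1,t1) ✓  (c1,t3) ✓  (c1,t4) ✓  (c1,t5) ✓  (c1,t6) ✓  (c2,t2) ✓  (c2,t3) ✗  (c3,t3) ✓  (c3,t6) ✓  (c4,t2) ✓  (c4,t4) ✓  (c4,t5) ✗  (c4,t7) ✗
Counterexamples (restrictor pairs failing the scope): 3.

3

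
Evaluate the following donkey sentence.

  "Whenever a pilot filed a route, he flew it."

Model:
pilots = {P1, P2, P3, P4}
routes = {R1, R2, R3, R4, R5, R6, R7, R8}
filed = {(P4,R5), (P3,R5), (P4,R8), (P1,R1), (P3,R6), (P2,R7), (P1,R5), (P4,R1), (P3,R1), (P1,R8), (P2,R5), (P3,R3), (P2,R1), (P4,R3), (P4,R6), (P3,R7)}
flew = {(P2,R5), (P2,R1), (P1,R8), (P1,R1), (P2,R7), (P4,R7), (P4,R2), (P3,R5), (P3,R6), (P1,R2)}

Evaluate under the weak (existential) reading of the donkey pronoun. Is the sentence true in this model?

False

"it" takes "a route" as antecedent — a donkey pronoun bound across the clause boundary.
Weak reading: every pilot p with some filed-route has at least one filed-route r such that flew(p,r).
Per pilot: P1:✓  P2:✓  P3:✓  P4:✗
P4 has no witness among its filed-routes.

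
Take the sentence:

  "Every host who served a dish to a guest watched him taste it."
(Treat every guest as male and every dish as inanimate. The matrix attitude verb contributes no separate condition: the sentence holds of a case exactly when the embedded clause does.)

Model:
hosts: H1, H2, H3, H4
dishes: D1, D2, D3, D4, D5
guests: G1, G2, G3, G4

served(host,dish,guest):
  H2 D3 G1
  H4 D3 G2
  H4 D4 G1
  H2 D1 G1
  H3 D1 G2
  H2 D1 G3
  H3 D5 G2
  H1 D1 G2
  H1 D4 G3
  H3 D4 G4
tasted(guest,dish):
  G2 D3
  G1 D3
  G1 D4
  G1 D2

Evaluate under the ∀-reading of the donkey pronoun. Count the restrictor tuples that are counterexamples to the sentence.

7

"him" takes "a guest" as antecedent and "it" takes "a dish"; both are donkey pronouns co-varying with the restrictor.
Strong reading: for every (h,d,g) with served(h,d,g), tasted(g,d).
Restrictor triples: (H1,D1,G2)→tasted(G2,D1) ✗  (H1,D4,G3)→tasted(G3,D4) ✗  (H2,D1,G1)→tasted(G1,D1) ✗  (H2,D1,G3)→tasted(G3,D1) ✗  (H2,D3,G1)→tasted(G1,D3) ✓  (H3,D1,G2)→tasted(G2,D1) ✗  (H3,D4,G4)→tasted(G4,D4) ✗  (H3,D5,G2)→tasted(G2,D5) ✗  (H4,D3,G2)→tasted(G2,D3) ✓  (H4,D4,G1)→tasted(G1,D4) ✓
Counterexamples (restrictor triples failing the scope): 7.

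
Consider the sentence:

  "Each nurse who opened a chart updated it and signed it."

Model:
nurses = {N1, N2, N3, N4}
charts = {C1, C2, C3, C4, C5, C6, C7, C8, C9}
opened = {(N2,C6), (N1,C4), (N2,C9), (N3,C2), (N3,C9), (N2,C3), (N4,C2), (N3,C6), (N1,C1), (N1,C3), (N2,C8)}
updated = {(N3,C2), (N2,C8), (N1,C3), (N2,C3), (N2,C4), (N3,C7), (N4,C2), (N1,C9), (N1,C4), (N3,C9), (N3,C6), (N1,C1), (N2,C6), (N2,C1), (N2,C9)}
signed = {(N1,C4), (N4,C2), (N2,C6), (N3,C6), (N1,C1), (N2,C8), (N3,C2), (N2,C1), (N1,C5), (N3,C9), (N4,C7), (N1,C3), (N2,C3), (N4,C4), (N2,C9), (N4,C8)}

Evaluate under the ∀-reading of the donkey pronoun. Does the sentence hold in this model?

"it" takes "a chart" as antecedent — a donkey pronoun bound across the clause boundary.
Strong reading: for every (n,c) with opened(n,c), updated(n,c) ∧ signed(n,c).
Restrictor pairs: (N1,C1) ✓  (N1,C3) ✓  (N1,C4) ✓  (N2,C3) ✓  (N2,C6) ✓  (N2,C8) ✓  (N2,C9) ✓  (N3,C2) ✓  (N3,C6) ✓  (N3,C9) ✓  (N4,C2) ✓
Every restrictor pair satisfies the scope.

True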